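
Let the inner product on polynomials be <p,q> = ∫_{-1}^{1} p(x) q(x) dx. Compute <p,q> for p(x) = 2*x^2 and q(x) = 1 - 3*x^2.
<p,q> = -16/15

Expand the product: p(x)·q(x) = -6*x^4 + 2*x^2.
∫_{-1}^{1} of each monomial x^k gives [2/(k+1) if k even, 0 if k odd]. Integrating term-by-term (or equivalently evaluating the antiderivative F(x) = -6*x^5/5 + 2*x^3/3 at the endpoints):
  F(1) − F(−1) = -8/15 − (8/15) = -16/15.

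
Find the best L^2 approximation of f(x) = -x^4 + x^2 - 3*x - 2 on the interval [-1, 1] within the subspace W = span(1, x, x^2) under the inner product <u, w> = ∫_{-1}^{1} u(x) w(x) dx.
g(x) = x^2/7 - 3*x - 67/35

The best approximation g ∈ W is the orthogonal projection of f onto W. Writing g = a_0 + a_1 x + a_2 x^2, the coefficients solve the normal equations G · a = b where
  G_{ij} = <φ_i, φ_j> and b_i = <f, φ_i>, with φ_0 = 1, φ_1 = x, φ_2 = x^2.
G =
  [2, 0, 2/3]
  [0, 2/3, 0]
  [2/3, 0, 2/5],
b = (-56/15, -2, -128/105).
Solving gives a_0 = -67/35, a_1 = -3, a_2 = 1/7, so
  g(x) = x^2/7 - 3*x - 67/35.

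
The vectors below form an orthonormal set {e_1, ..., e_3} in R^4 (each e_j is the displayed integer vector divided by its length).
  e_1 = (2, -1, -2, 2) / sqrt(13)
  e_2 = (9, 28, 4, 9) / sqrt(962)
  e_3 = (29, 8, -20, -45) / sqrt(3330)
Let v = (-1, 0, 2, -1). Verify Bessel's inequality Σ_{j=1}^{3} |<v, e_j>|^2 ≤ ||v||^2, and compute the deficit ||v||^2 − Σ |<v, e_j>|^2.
Σ |<v, e_j>|^2 = 26/5; ||v||^2 = 6; deficit = 4/5

Write each e_j = u_j / sqrt(<u_j, u_j>) where u_j is the displayed integer vector. Then <v, e_j> = <v, u_j> / sqrt(<u_j, u_j>), so |<v, e_j>|^2 = <v, u_j>^2 / <u_j, u_j>.
Coefficients: <v, e_1> = -8/sqrt(13), <v, e_2> = -10/sqrt(962), <v, e_3> = -24/sqrt(3330).
Square and sum: Σ |<v, e_j>|^2 = 26/5.
Compute ||v||^2 = v·v = 6.
Deficit = 6 − 26/5 = 4/5 ≥ 0, confirming Bessel's inequality. (The deficit equals ||v − Σ <v,e_j> e_j||^2, the squared distance from v to span{e_j}.)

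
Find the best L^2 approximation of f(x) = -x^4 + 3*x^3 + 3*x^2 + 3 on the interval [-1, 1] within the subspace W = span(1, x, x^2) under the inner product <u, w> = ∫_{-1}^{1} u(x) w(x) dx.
g(x) = 15*x^2/7 + 9*x/5 + 108/35

The best approximation g ∈ W is the orthogonal projection of f onto W. Writing g = a_0 + a_1 x + a_2 x^2, the coefficients solve the normal equations G · a = b where
  G_{ij} = <φ_i, φ_j> and b_i = <f, φ_i>, with φ_0 = 1, φ_1 = x, φ_2 = x^2.
G =
  [2, 0, 2/3]
  [0, 2/3, 0]
  [2/3, 0, 2/5],
b = (38/5, 6/5, 102/35).
Solving gives a_0 = 108/35, a_1 = 9/5, a_2 = 15/7, so
  g(x) = 15*x^2/7 + 9*x/5 + 108/35.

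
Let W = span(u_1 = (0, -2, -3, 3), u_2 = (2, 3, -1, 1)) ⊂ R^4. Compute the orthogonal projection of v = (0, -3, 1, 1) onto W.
proj_W(v) = (-6/5, -129/55, -12/55, 12/55)

Set up U = [u_1 | ... | u_2] ∈ R^(4×2). The projector onto W = col(U) is P = U (U^T U)^(-1) U^T.
Compute U^T U =
  [22, 0]
  [0, 15],
and U^T v = (6, -9).
Solve U^T U · c = U^T v for the coefficients: c = (3/11, -3/5). The projection is proj_W(v) = U c.
Check: (v - proj_W(v)) · u_1 = 0  (should be 0).
Check: (v - proj_W(v)) · u_2 = 0  (should be 0).
Result: proj_W(v) = (-6/5, -129/55, -12/55, 12/55).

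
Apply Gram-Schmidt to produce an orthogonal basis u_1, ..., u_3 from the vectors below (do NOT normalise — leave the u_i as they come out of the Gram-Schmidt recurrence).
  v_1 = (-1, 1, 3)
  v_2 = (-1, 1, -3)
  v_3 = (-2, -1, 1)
Orthogonal basis:
  u_1 = (-1, 1, 3)
  u_2 = (-18/11, 18/11, -12/11)
  u_3 = (-3/2, -3/2, 0)

Apply the Gram-Schmidt recurrence
  u_1 = v_1
  u_i = v_i − Σ_{j<i} ((v_i · u_j) / (u_j · u_j)) · u_j.

Step by step this gives:
  u_1 = (-1, 1, 3)
  u_2 = (-18/11, 18/11, -12/11)
  u_3 = (-3/2, -3/2, 0)

Orthogonality check:
  u_2 · u_1 = 0 (should be 0)
  u_3 · u_1 = 0 (should be 0)
  u_3 · u_2 = 0 (should be 0)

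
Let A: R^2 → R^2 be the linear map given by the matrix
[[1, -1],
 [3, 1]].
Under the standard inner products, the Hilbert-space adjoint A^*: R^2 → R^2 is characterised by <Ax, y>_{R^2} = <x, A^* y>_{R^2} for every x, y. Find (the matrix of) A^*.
A^* = A^T =
[[1, 3],
 [-1, 1]]

For real matrices with standard dot products, the defining identity <Ax, y> = <x, A^* y> gives (Ax)^T y = x^T (A^*) y, i.e. x^T A^T y = x^T (A^*) y. Since this holds for all x, y, we must have A^* = A^T. Therefore
A^* =
[[1, 3],
 [-1, 1]].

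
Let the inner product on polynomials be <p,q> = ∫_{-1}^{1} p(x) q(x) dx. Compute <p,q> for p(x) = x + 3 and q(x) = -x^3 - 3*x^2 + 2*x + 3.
<p,q> = 194/15

Expand the product: p(x)·q(x) = -x^4 - 6*x^3 - 7*x^2 + 9*x + 9.
∫_{-1}^{1} of each monomial x^k gives [2/(k+1) if k even, 0 if k odd]. Integrating term-by-term (or equivalently evaluating the antiderivative F(x) = -x^5/5 - 3*x^4/2 - 7*x^3/3 + 9*x^2/2 + 9*x at the endpoints):
  F(1) − F(−1) = 142/15 − (-52/15) = 194/15.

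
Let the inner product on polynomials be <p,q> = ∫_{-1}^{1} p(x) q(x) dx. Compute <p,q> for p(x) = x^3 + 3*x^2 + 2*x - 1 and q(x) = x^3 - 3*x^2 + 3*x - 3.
<p,q> = 164/35

Expand the product: p(x)·q(x) = x^6 - 4*x^4 - x^3 - 9*x + 3.
∫_{-1}^{1} of each monomial x^k gives [2/(k+1) if k even, 0 if k odd]. Integrating term-by-term (or equivalently evaluating the antiderivative F(x) = x^7/7 - 4*x^5/5 - x^4/4 - 9*x^2/2 + 3*x at the endpoints):
  F(1) − F(−1) = -337/140 − (-993/140) = 164/35.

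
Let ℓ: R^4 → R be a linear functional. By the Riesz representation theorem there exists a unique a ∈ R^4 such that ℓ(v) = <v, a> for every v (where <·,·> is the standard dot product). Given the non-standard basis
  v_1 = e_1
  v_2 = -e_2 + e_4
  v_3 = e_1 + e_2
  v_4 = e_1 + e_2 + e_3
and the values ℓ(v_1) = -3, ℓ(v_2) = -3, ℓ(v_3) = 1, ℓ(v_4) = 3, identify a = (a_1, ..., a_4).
a = (-3, 4, 2, 1)

Write a = (a_1, ..., a_4) in the standard basis. For each basis vector v_i, ℓ(v_i) = <v_i, a> is a linear equation in the a_j's. Collect the n equations into a matrix system V a = ℓ, where row i of V is v_i (expressed in the standard basis). Since V is invertible (lower-triangular with 1s on the diagonal, up to permutation), solve by back-substitution:
  V =
[[1, 0, 0, 0],
 [0, -1, 0, 1],
 [1, 1, 0, 0],
 [1, 1, 1, 0]]
  V a = (-3, -3, 1, 3)
Solving gives a = (-3, 4, 2, 1).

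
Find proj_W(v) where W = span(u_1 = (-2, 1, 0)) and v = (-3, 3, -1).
proj_W(v) = (-18/5, 9/5, 0)

Set up U = [u_1 | ... | u_1] ∈ R^(3×1). The projector onto W = col(U) is P = U (U^T U)^(-1) U^T.
Compute U^T U =
  [5],
and U^T v = (9).
Solve U^T U · c = U^T v for the coefficients: c = (9/5). The projection is proj_W(v) = U c.
Check: (v - proj_W(v)) · u_1 = 0  (should be 0).
Result: proj_W(v) = (-18/5, 9/5, 0).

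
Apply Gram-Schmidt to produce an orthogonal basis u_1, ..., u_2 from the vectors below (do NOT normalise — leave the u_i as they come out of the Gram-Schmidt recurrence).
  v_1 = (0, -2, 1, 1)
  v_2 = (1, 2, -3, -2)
Orthogonal basis:
  u_1 = (0, -2, 1, 1)
  u_2 = (1, -1, -3/2, -1/2)

Apply the Gram-Schmidt recurrence
  u_1 = v_1
  u_i = v_i − Σ_{j<i} ((v_i · u_j) / (u_j · u_j)) · u_j.

Step by step this gives:
  u_1 = (0, -2, 1, 1)
  u_2 = (1, -1, -3/2, -1/2)

Orthogonality check:
  u_2 · u_1 = 0 (should be 0)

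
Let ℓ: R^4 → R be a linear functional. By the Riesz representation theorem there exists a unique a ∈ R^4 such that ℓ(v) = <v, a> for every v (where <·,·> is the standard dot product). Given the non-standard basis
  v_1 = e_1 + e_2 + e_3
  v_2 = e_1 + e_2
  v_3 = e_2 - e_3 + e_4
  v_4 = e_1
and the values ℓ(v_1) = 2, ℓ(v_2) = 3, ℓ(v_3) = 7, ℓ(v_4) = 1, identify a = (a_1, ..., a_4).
a = (1, 2, -1, 4)

Write a = (a_1, ..., a_4) in the standard basis. For each basis vector v_i, ℓ(v_i) = <v_i, a> is a linear equation in the a_j's. Collect the n equations into a matrix system V a = ℓ, where row i of V is v_i (expressed in the standard basis). Since V is invertible (lower-triangular with 1s on the diagonal, up to permutation), solve by back-substitution:
  V =
[[1, 1, 1, 0],
 [1, 1, 0, 0],
 [0, 1, -1, 1],
 [1, 0, 0, 0]]
  V a = (2, 3, 7, 1)
Solving gives a = (1, 2, -1, 4).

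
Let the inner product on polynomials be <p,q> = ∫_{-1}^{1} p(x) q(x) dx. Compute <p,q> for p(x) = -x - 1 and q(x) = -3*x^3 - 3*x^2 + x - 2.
<p,q> = 98/15

Expand the product: p(x)·q(x) = 3*x^4 + 6*x^3 + 2*x^2 + x + 2.
∫_{-1}^{1} of each monomial x^k gives [2/(k+1) if k even, 0 if k odd]. Integrating term-by-term (or equivalently evaluating the antiderivative F(x) = 3*x^5/5 + 3*x^4/2 + 2*x^3/3 + x^2/2 + 2*x at the endpoints):
  F(1) − F(−1) = 79/15 − (-19/15) = 98/15.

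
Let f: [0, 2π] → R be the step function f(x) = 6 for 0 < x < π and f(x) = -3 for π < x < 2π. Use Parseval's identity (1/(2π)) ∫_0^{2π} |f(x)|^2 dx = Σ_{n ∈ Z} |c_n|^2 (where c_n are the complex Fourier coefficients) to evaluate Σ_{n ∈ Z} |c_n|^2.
Σ |c_n|^2 = 45/2

Parseval equates the L^2 energy of f (normalised by 1/(2π)) with the ℓ^2 sum of its Fourier coefficients: (1/(2π)) ∫_0^{2π} |f|^2 = Σ |c_n|^2.
Compute the left side: (1/(2π)) [∫_0^π 6^2 dx + ∫_π^{2π} (-3)^2 dx] = (1/(2π)) · (36π + 9π) = (36 + 9)/2 = 45/2.
So Σ_{n ∈ Z} |c_n|^2 = 45/2.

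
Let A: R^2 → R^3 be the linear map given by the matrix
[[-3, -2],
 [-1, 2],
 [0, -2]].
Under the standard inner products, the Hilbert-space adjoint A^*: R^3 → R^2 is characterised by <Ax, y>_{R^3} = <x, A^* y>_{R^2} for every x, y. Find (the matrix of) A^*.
A^* = A^T =
[[-3, -1, 0],
 [-2, 2, -2]]

For real matrices with standard dot products, the defining identity <Ax, y> = <x, A^* y> gives (Ax)^T y = x^T (A^*) y, i.e. x^T A^T y = x^T (A^*) y. Since this holds for all x, y, we must have A^* = A^T. Therefore
A^* =
[[-3, -1, 0],
 [-2, 2, -2]].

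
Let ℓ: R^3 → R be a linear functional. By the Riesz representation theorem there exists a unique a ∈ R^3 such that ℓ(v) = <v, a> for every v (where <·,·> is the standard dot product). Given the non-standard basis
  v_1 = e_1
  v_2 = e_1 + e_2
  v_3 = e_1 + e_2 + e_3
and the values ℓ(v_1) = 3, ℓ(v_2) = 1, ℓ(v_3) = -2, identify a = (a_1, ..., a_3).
a = (3, -2, -3)

Write a = (a_1, ..., a_3) in the standard basis. For each basis vector v_i, ℓ(v_i) = <v_i, a> is a linear equation in the a_j's. Collect the n equations into a matrix system V a = ℓ, where row i of V is v_i (expressed in the standard basis). Since V is invertible (lower-triangular with 1s on the diagonal, up to permutation), solve by back-substitution:
  V =
[[1, 0, 0],
 [1, 1, 0],
 [1, 1, 1]]
  V a = (3, 1, -2)
Solving gives a = (3, -2, -3).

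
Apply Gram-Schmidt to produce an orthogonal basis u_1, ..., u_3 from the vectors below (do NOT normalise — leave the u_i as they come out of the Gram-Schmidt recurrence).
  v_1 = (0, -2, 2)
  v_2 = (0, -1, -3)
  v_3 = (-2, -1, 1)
Orthogonal basis:
  u_1 = (0, -2, 2)
  u_2 = (0, -2, -2)
  u_3 = (-2, 0, 0)

Apply the Gram-Schmidt recurrence
  u_1 = v_1
  u_i = v_i − Σ_{j<i} ((v_i · u_j) / (u_j · u_j)) · u_j.

Step by step this gives:
  u_1 = (0, -2, 2)
  u_2 = (0, -2, -2)
  u_3 = (-2, 0, 0)

Orthogonality check:
  u_2 · u_1 = 0 (should be 0)
  u_3 · u_1 = 0 (should be 0)
  u_3 · u_2 = 0 (should be 0)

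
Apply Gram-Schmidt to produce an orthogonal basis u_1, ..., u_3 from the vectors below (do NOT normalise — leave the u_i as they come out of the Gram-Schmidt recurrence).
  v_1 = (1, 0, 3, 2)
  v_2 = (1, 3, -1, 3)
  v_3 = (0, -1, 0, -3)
Orthogonal basis:
  u_1 = (1, 0, 3, 2)
  u_2 = (5/7, 3, -13/7, 17/7)
  u_3 = (9/11, 7/11, 3/11, -9/11)

Apply the Gram-Schmidt recurrence
  u_1 = v_1
  u_i = v_i − Σ_{j<i} ((v_i · u_j) / (u_j · u_j)) · u_j.

Step by step this gives:
  u_1 = (1, 0, 3, 2)
  u_2 = (5/7, 3, -13/7, 17/7)
  u_3 = (9/11, 7/11, 3/11, -9/11)

Orthogonality check:
  u_2 · u_1 = 0 (should be 0)
  u_3 · u_1 = 0 (should be 0)
  u_3 · u_2 = 0 (should be 0)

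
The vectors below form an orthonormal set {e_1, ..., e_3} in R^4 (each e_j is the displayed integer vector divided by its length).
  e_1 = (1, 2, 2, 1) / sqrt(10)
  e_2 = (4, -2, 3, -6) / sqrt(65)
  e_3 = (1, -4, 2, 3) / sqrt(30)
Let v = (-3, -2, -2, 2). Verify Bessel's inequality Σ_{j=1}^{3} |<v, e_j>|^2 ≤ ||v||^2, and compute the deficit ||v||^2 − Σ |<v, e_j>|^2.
Σ |<v, e_j>|^2 = 302/15; ||v||^2 = 21; deficit = 13/15

Write each e_j = u_j / sqrt(<u_j, u_j>) where u_j is the displayed integer vector. Then <v, e_j> = <v, u_j> / sqrt(<u_j, u_j>), so |<v, e_j>|^2 = <v, u_j>^2 / <u_j, u_j>.
Coefficients: <v, e_1> = -9/sqrt(10), <v, e_2> = -26/sqrt(65), <v, e_3> = 7/sqrt(30).
Square and sum: Σ |<v, e_j>|^2 = 302/15.
Compute ||v||^2 = v·v = 21.
Deficit = 21 − 302/15 = 13/15 ≥ 0, confirming Bessel's inequality. (The deficit equals ||v − Σ <v,e_j> e_j||^2, the squared distance from v to span{e_j}.)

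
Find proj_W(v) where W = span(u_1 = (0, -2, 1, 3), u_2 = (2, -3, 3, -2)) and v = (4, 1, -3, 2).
proj_W(v) = (-46/71, 49/71, -59/71, 76/71)

Set up U = [u_1 | ... | u_2] ∈ R^(4×2). The projector onto W = col(U) is P = U (U^T U)^(-1) U^T.
Compute U^T U =
  [14, 3]
  [3, 26],
and U^T v = (1, -8).
Solve U^T U · c = U^T v for the coefficients: c = (10/71, -23/71). The projection is proj_W(v) = U c.
Check: (v - proj_W(v)) · u_1 = 0  (should be 0).
Check: (v - proj_W(v)) · u_2 = 0  (should be 0).
Result: proj_W(v) = (-46/71, 49/71, -59/71, 76/71).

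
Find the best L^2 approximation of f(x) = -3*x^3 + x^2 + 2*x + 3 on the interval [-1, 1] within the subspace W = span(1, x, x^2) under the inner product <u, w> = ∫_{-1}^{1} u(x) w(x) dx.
g(x) = x^2 + x/5 + 3

The best approximation g ∈ W is the orthogonal projection of f onto W. Writing g = a_0 + a_1 x + a_2 x^2, the coefficients solve the normal equations G · a = b where
  G_{ij} = <φ_i, φ_j> and b_i = <f, φ_i>, with φ_0 = 1, φ_1 = x, φ_2 = x^2.
G =
  [2, 0, 2/3]
  [0, 2/3, 0]
  [2/3, 0, 2/5],
b = (20/3, 2/15, 12/5).
Solving gives a_0 = 3, a_1 = 1/5, a_2 = 1, so
  g(x) = x^2 + x/5 + 3.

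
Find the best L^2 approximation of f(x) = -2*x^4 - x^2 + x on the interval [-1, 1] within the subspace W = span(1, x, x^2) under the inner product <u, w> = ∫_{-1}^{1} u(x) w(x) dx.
g(x) = -19*x^2/7 + x + 6/35

The best approximation g ∈ W is the orthogonal projection of f onto W. Writing g = a_0 + a_1 x + a_2 x^2, the coefficients solve the normal equations G · a = b where
  G_{ij} = <φ_i, φ_j> and b_i = <f, φ_i>, with φ_0 = 1, φ_1 = x, φ_2 = x^2.
G =
  [2, 0, 2/3]
  [0, 2/3, 0]
  [2/3, 0, 2/5],
b = (-22/15, 2/3, -34/35).
Solving gives a_0 = 6/35, a_1 = 1, a_2 = -19/7, so
  g(x) = -19*x^2/7 + x + 6/35.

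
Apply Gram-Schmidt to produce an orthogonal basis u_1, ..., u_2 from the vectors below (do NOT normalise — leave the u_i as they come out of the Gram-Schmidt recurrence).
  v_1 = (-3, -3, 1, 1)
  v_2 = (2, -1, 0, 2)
Orthogonal basis:
  u_1 = (-3, -3, 1, 1)
  u_2 = (37/20, -23/20, 1/20, 41/20)

Apply the Gram-Schmidt recurrence
  u_1 = v_1
  u_i = v_i − Σ_{j<i} ((v_i · u_j) / (u_j · u_j)) · u_j.

Step by step this gives:
  u_1 = (-3, -3, 1, 1)
  u_2 = (37/20, -23/20, 1/20, 41/20)

Orthogonality check:
  u_2 · u_1 = 0 (should be 0)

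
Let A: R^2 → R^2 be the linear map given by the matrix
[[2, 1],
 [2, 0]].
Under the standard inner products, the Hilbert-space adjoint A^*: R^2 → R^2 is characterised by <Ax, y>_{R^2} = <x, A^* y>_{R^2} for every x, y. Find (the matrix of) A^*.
A^* = A^T =
[[2, 2],
 [1, 0]]

For real matrices with standard dot products, the defining identity <Ax, y> = <x, A^* y> gives (Ax)^T y = x^T (A^*) y, i.e. x^T A^T y = x^T (A^*) y. Since this holds for all x, y, we must have A^* = A^T. Therefore
A^* =
[[2, 2],
 [1, 0]].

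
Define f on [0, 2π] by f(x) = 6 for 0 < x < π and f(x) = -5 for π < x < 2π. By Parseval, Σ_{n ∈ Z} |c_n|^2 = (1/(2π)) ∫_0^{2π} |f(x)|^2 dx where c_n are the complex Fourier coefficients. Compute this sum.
Σ |c_n|^2 = 61/2

Parseval equates the L^2 energy of f (normalised by 1/(2π)) with the ℓ^2 sum of its Fourier coefficients: (1/(2π)) ∫_0^{2π} |f|^2 = Σ |c_n|^2.
Compute the left side: (1/(2π)) [∫_0^π 6^2 dx + ∫_π^{2π} (-5)^2 dx] = (1/(2π)) · (36π + 25π) = (36 + 25)/2 = 61/2.
So Σ_{n ∈ Z} |c_n|^2 = 61/2.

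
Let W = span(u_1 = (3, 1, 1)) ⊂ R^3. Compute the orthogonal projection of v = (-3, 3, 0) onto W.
proj_W(v) = (-18/11, -6/11, -6/11)

Set up U = [u_1 | ... | u_1] ∈ R^(3×1). The projector onto W = col(U) is P = U (U^T U)^(-1) U^T.
Compute U^T U =
  [11],
and U^T v = (-6).
Solve U^T U · c = U^T v for the coefficients: c = (-6/11). The projection is proj_W(v) = U c.
Check: (v - proj_W(v)) · u_1 = 0  (should be 0).
Result: proj_W(v) = (-18/11, -6/11, -6/11).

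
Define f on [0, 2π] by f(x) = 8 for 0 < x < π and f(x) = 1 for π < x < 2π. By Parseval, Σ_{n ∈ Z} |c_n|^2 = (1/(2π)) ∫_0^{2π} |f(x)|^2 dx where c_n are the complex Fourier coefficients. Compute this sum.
Σ |c_n|^2 = 65/2

Parseval equates the L^2 energy of f (normalised by 1/(2π)) with the ℓ^2 sum of its Fourier coefficients: (1/(2π)) ∫_0^{2π} |f|^2 = Σ |c_n|^2.
Compute the left side: (1/(2π)) [∫_0^π 8^2 dx + ∫_π^{2π} 1^2 dx] = (1/(2π)) · (64π + 1π) = (64 + 1)/2 = 65/2.
So Σ_{n ∈ Z} |c_n|^2 = 65/2.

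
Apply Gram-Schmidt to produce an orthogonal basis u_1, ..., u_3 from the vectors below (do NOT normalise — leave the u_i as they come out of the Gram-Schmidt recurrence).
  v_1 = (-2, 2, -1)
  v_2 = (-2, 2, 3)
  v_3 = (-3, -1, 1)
Orthogonal basis:
  u_1 = (-2, 2, -1)
  u_2 = (-8/9, 8/9, 32/9)
  u_3 = (-2, -2, 0)

Apply the Gram-Schmidt recurrence
  u_1 = v_1
  u_i = v_i − Σ_{j<i} ((v_i · u_j) / (u_j · u_j)) · u_j.

Step by step this gives:
  u_1 = (-2, 2, -1)
  u_2 = (-8/9, 8/9, 32/9)
  u_3 = (-2, -2, 0)

Orthogonality check:
  u_2 · u_1 = 0 (should be 0)
  u_3 · u_1 = 0 (should be 0)
  u_3 · u_2 = 0 (should be 0)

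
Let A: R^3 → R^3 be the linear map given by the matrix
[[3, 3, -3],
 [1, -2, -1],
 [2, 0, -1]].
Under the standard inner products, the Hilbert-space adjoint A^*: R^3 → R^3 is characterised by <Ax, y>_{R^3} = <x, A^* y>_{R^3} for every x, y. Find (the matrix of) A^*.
A^* = A^T =
[[3, 1, 2],
 [3, -2, 0],
 [-3, -1, -1]]

For real matrices with standard dot products, the defining identity <Ax, y> = <x, A^* y> gives (Ax)^T y = x^T (A^*) y, i.e. x^T A^T y = x^T (A^*) y. Since this holds for all x, y, we must have A^* = A^T. Therefore
A^* =
[[3, 1, 2],
 [3, -2, 0],
 [-3, -1, -1]].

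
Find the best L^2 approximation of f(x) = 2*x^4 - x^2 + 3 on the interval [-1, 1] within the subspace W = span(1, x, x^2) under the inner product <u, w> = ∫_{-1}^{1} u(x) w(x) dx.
g(x) = 5*x^2/7 + 99/35

The best approximation g ∈ W is the orthogonal projection of f onto W. Writing g = a_0 + a_1 x + a_2 x^2, the coefficients solve the normal equations G · a = b where
  G_{ij} = <φ_i, φ_j> and b_i = <f, φ_i>, with φ_0 = 1, φ_1 = x, φ_2 = x^2.
G =
  [2, 0, 2/3]
  [0, 2/3, 0]
  [2/3, 0, 2/5],
b = (92/15, 0, 76/35).
Solving gives a_0 = 99/35, a_1 = 0, a_2 = 5/7, so
  g(x) = 5*x^2/7 + 99/35.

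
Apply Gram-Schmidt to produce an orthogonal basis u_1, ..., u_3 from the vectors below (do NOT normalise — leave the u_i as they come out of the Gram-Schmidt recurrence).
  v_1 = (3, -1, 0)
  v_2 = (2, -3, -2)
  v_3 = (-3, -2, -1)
Orthogonal basis:
  u_1 = (3, -1, 0)
  u_2 = (-7/10, -21/10, -2)
  u_3 = (-22/89, -66/89, 77/89)

Apply the Gram-Schmidt recurrence
  u_1 = v_1
  u_i = v_i − Σ_{j<i} ((v_i · u_j) / (u_j · u_j)) · u_j.

Step by step this gives:
  u_1 = (3, -1, 0)
  u_2 = (-7/10, -21/10, -2)
  u_3 = (-22/89, -66/89, 77/89)

Orthogonality check:
  u_2 · u_1 = 0 (should be 0)
  u_3 · u_1 = 0 (should be 0)
  u_3 · u_2 = 0 (should be 0)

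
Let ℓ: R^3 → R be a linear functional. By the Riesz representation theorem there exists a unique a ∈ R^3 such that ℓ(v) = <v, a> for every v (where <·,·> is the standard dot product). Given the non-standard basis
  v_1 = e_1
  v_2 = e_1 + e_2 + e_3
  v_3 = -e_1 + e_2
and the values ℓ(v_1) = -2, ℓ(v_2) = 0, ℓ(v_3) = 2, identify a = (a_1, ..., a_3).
a = (-2, 0, 2)

Write a = (a_1, ..., a_3) in the standard basis. For each basis vector v_i, ℓ(v_i) = <v_i, a> is a linear equation in the a_j's. Collect the n equations into a matrix system V a = ℓ, where row i of V is v_i (expressed in the standard basis). Since V is invertible (lower-triangular with 1s on the diagonal, up to permutation), solve by back-substitution:
  V =
[[1, 0, 0],
 [1, 1, 1],
 [-1, 1, 0]]
  V a = (-2, 0, 2)
Solving gives a = (-2, 0, 2).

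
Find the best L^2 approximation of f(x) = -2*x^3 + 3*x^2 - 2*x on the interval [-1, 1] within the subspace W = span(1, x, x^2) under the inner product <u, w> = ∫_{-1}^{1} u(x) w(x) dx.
g(x) = 3*x^2 - 16*x/5

The best approximation g ∈ W is the orthogonal projection of f onto W. Writing g = a_0 + a_1 x + a_2 x^2, the coefficients solve the normal equations G · a = b where
  G_{ij} = <φ_i, φ_j> and b_i = <f, φ_i>, with φ_0 = 1, φ_1 = x, φ_2 = x^2.
G =
  [2, 0, 2/3]
  [0, 2/3, 0]
  [2/3, 0, 2/5],
b = (2, -32/15, 6/5).
Solving gives a_0 = 0, a_1 = -16/5, a_2 = 3, so
  g(x) = 3*x^2 - 16*x/5.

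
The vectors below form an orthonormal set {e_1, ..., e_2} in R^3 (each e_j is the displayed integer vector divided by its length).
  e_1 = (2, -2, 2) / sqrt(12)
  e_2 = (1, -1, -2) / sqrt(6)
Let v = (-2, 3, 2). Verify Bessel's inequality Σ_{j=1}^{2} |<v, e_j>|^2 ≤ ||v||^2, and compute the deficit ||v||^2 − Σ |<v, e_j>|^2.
Σ |<v, e_j>|^2 = 33/2; ||v||^2 = 17; deficit = 1/2

Write each e_j = u_j / sqrt(<u_j, u_j>) where u_j is the displayed integer vector. Then <v, e_j> = <v, u_j> / sqrt(<u_j, u_j>), so |<v, e_j>|^2 = <v, u_j>^2 / <u_j, u_j>.
Coefficients: <v, e_1> = -6/sqrt(12), <v, e_2> = -9/sqrt(6).
Square and sum: Σ |<v, e_j>|^2 = 33/2.
Compute ||v||^2 = v·v = 17.
Deficit = 17 − 33/2 = 1/2 ≥ 0, confirming Bessel's inequality. (The deficit equals ||v − Σ <v,e_j> e_j||^2, the squared distance from v to span{e_j}.)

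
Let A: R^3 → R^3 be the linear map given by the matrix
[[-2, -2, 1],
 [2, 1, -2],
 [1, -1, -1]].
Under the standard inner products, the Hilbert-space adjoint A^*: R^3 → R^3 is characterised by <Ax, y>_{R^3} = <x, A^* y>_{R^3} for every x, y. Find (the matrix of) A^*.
A^* = A^T =
[[-2, 2, 1],
 [-2, 1, -1],
 [1, -2, -1]]

For real matrices with standard dot products, the defining identity <Ax, y> = <x, A^* y> gives (Ax)^T y = x^T (A^*) y, i.e. x^T A^T y = x^T (A^*) y. Since this holds for all x, y, we must have A^* = A^T. Therefore
A^* =
[[-2, 2, 1],
 [-2, 1, -1],
 [1, -2, -1]].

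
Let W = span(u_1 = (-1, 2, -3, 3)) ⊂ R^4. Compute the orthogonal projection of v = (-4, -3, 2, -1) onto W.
proj_W(v) = (11/23, -22/23, 33/23, -33/23)

Set up U = [u_1 | ... | u_1] ∈ R^(4×1). The projector onto W = col(U) is P = U (U^T U)^(-1) U^T.
Compute U^T U =
  [23],
and U^T v = (-11).
Solve U^T U · c = U^T v for the coefficients: c = (-11/23). The projection is proj_W(v) = U c.
Check: (v - proj_W(v)) · u_1 = 0  (should be 0).
Result: proj_W(v) = (11/23, -22/23, 33/23, -33/23).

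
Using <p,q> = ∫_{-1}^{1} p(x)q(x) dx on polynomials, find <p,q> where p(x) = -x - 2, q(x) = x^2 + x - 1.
<p,q> = 2

Expand the product: p(x)·q(x) = -x^3 - 3*x^2 - x + 2.
∫_{-1}^{1} of each monomial x^k gives [2/(k+1) if k even, 0 if k odd]. Integrating term-by-term (or equivalently evaluating the antiderivative F(x) = -x^4/4 - x^3 - x^2/2 + 2*x at the endpoints):
  F(1) − F(−1) = 1/4 − (-7/4) = 2.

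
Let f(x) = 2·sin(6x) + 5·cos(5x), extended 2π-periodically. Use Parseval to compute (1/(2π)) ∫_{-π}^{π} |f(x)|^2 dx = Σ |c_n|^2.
Σ |c_n|^2 = 29/2

Expand |f|^2 and use orthogonality of {sin(nx), cos(mx)} on [-π, π]:
  ∫_{-π}^{π} sin(nx)^2 dx = π, ∫ cos(mx)^2 dx = π, and cross terms integrate to 0.
So ∫_{-π}^{π} f(x)^2 dx = 2^2 · π + 5^2 · π = (4 + 25)π.
Divide by 2π: (4 + 25)/2 = 29/2.
By Parseval, this equals Σ |c_n|^2.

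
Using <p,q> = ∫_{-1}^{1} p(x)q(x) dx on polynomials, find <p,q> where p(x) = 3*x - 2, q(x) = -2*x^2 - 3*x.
<p,q> = -10/3

Expand the product: p(x)·q(x) = -6*x^3 - 5*x^2 + 6*x.
∫_{-1}^{1} of each monomial x^k gives [2/(k+1) if k even, 0 if k odd]. Integrating term-by-term (or equivalently evaluating the antiderivative F(x) = -3*x^4/2 - 5*x^3/3 + 3*x^2 at the endpoints):
  F(1) − F(−1) = -1/6 − (19/6) = -10/3.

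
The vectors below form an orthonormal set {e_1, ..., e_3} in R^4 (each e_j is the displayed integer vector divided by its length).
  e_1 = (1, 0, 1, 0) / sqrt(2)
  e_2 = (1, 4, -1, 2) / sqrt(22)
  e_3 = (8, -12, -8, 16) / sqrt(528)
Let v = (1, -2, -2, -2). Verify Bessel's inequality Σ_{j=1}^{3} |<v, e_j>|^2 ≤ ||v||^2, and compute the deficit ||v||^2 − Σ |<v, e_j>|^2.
Σ |<v, e_j>|^2 = 14/3; ||v||^2 = 13; deficit = 25/3

Write each e_j = u_j / sqrt(<u_j, u_j>) where u_j is the displayed integer vector. Then <v, e_j> = <v, u_j> / sqrt(<u_j, u_j>), so |<v, e_j>|^2 = <v, u_j>^2 / <u_j, u_j>.
Coefficients: <v, e_1> = -1/sqrt(2), <v, e_2> = -9/sqrt(22), <v, e_3> = 16/sqrt(528).
Square and sum: Σ |<v, e_j>|^2 = 14/3.
Compute ||v||^2 = v·v = 13.
Deficit = 13 − 14/3 = 25/3 ≥ 0, confirming Bessel's inequality. (The deficit equals ||v − Σ <v,e_j> e_j||^2, the squared distance from v to span{e_j}.)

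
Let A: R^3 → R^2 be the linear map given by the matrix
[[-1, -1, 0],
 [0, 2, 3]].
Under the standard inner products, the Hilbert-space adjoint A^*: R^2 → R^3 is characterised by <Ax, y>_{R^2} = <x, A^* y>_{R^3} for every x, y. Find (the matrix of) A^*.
A^* = A^T =
[[-1, 0],
 [-1, 2],
 [0, 3]]

For real matrices with standard dot products, the defining identity <Ax, y> = <x, A^* y> gives (Ax)^T y = x^T (A^*) y, i.e. x^T A^T y = x^T (A^*) y. Since this holds for all x, y, we must have A^* = A^T. Therefore
A^* =
[[-1, 0],
 [-1, 2],
 [0, 3]].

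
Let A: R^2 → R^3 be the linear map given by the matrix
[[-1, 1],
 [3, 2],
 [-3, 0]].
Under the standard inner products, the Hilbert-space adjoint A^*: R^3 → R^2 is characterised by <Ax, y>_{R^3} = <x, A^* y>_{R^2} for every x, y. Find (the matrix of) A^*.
A^* = A^T =
[[-1, 3, -3],
 [1, 2, 0]]

For real matrices with standard dot products, the defining identity <Ax, y> = <x, A^* y> gives (Ax)^T y = x^T (A^*) y, i.e. x^T A^T y = x^T (A^*) y. Since this holds for all x, y, we must have A^* = A^T. Therefore
A^* =
[[-1, 3, -3],
 [1, 2, 0]].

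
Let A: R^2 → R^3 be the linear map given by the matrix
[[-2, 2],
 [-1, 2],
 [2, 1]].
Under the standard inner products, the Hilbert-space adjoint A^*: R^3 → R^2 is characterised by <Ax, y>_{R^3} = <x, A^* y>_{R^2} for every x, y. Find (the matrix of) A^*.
A^* = A^T =
[[-2, -1, 2],
 [2, 2, 1]]

For real matrices with standard dot products, the defining identity <Ax, y> = <x, A^* y> gives (Ax)^T y = x^T (A^*) y, i.e. x^T A^T y = x^T (A^*) y. Since this holds for all x, y, we must have A^* = A^T. Therefore
A^* =
[[-2, -1, 2],
 [2, 2, 1]].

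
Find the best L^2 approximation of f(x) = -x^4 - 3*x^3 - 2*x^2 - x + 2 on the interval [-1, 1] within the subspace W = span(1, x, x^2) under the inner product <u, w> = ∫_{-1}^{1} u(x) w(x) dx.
g(x) = -20*x^2/7 - 14*x/5 + 73/35

The best approximation g ∈ W is the orthogonal projection of f onto W. Writing g = a_0 + a_1 x + a_2 x^2, the coefficients solve the normal equations G · a = b where
  G_{ij} = <φ_i, φ_j> and b_i = <f, φ_i>, with φ_0 = 1, φ_1 = x, φ_2 = x^2.
G =
  [2, 0, 2/3]
  [0, 2/3, 0]
  [2/3, 0, 2/5],
b = (34/15, -28/15, 26/105).
Solving gives a_0 = 73/35, a_1 = -14/5, a_2 = -20/7, so
  g(x) = -20*x^2/7 - 14*x/5 + 73/35.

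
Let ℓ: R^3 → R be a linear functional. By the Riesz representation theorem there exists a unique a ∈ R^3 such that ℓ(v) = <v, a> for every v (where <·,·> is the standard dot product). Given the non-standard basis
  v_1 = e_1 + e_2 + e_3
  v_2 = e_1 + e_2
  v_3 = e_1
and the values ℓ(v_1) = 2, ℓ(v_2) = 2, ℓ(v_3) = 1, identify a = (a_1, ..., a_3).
a = (1, 1, 0)

Write a = (a_1, ..., a_3) in the standard basis. For each basis vector v_i, ℓ(v_i) = <v_i, a> is a linear equation in the a_j's. Collect the n equations into a matrix system V a = ℓ, where row i of V is v_i (expressed in the standard basis). Since V is invertible (lower-triangular with 1s on the diagonal, up to permutation), solve by back-substitution:
  V =
[[1, 1, 1],
 [1, 1, 0],
 [1, 0, 0]]
  V a = (2, 2, 1)
Solving gives a = (1, 1, 0).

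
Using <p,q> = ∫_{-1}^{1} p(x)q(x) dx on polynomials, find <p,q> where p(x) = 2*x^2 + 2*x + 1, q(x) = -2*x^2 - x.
<p,q> = -64/15

Expand the product: p(x)·q(x) = -4*x^4 - 6*x^3 - 4*x^2 - x.
∫_{-1}^{1} of each monomial x^k gives [2/(k+1) if k even, 0 if k odd]. Integrating term-by-term (or equivalently evaluating the antiderivative F(x) = -4*x^5/5 - 3*x^4/2 - 4*x^3/3 - x^2/2 at the endpoints):
  F(1) − F(−1) = -62/15 − (2/15) = -64/15.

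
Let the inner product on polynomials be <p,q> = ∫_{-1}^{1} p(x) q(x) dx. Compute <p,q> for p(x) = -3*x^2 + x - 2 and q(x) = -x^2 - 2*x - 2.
<p,q> = 66/5

Expand the product: p(x)·q(x) = 3*x^4 + 5*x^3 + 6*x^2 + 2*x + 4.
∫_{-1}^{1} of each monomial x^k gives [2/(k+1) if k even, 0 if k odd]. Integrating term-by-term (or equivalently evaluating the antiderivative F(x) = 3*x^5/5 + 5*x^4/4 + 2*x^3 + x^2 + 4*x at the endpoints):
  F(1) − F(−1) = 177/20 − (-87/20) = 66/5.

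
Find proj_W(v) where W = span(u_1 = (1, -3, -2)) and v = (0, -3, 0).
proj_W(v) = (9/14, -27/14, -9/7)

Set up U = [u_1 | ... | u_1] ∈ R^(3×1). The projector onto W = col(U) is P = U (U^T U)^(-1) U^T.
Compute U^T U =
  [14],
and U^T v = (9).
Solve U^T U · c = U^T v for the coefficients: c = (9/14). The projection is proj_W(v) = U c.
Check: (v - proj_W(v)) · u_1 = 0  (should be 0).
Result: proj_W(v) = (9/14, -27/14, -9/7).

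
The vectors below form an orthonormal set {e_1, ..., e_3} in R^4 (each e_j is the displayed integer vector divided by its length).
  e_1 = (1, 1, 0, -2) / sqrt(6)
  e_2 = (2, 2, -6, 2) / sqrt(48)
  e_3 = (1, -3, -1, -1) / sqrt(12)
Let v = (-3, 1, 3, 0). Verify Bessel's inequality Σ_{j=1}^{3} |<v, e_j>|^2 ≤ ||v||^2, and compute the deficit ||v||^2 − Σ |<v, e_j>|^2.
Σ |<v, e_j>|^2 = 35/2; ||v||^2 = 19; deficit = 3/2

Write each e_j = u_j / sqrt(<u_j, u_j>) where u_j is the displayed integer vector. Then <v, e_j> = <v, u_j> / sqrt(<u_j, u_j>), so |<v, e_j>|^2 = <v, u_j>^2 / <u_j, u_j>.
Coefficients: <v, e_1> = -2/sqrt(6), <v, e_2> = -22/sqrt(48), <v, e_3> = -9/sqrt(12).
Square and sum: Σ |<v, e_j>|^2 = 35/2.
Compute ||v||^2 = v·v = 19.
Deficit = 19 − 35/2 = 3/2 ≥ 0, confirming Bessel's inequality. (The deficit equals ||v − Σ <v,e_j> e_j||^2, the squared distance from v to span{e_j}.)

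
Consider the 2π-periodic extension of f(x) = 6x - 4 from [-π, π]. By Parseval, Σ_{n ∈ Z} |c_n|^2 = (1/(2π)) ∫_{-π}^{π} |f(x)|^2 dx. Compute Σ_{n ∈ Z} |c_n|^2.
Σ |c_n|^2 = 12π^2 + 16

Expand and integrate term by term over [-π, π]:
  ∫ (6x)^2 dx = 36·(2π^3/3); ∫ 2·6·(-4)·x dx = 0 (odd integrand); ∫ (-4)^2 dx = 16·2π.
So (1/(2π)) ∫_{-π}^{π} (6x - 4)^2 dx = 36π^2/3 + 16 = 12π^2 + 16.
Parseval ⇒ Σ |c_n|^2 = 12π^2 + 16.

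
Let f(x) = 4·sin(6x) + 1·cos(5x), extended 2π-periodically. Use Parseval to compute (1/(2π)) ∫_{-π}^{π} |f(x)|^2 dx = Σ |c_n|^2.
Σ |c_n|^2 = 17/2

Expand |f|^2 and use orthogonality of {sin(nx), cos(mx)} on [-π, π]:
  ∫_{-π}^{π} sin(nx)^2 dx = π, ∫ cos(mx)^2 dx = π, and cross terms integrate to 0.
So ∫_{-π}^{π} f(x)^2 dx = 4^2 · π + 1^2 · π = (16 + 1)π.
Divide by 2π: (16 + 1)/2 = 17/2.
By Parseval, this equals Σ |c_n|^2.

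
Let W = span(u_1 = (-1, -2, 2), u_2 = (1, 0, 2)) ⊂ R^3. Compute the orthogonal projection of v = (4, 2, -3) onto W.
proj_W(v) = (22/9, 32/9, -20/9)

Set up U = [u_1 | ... | u_2] ∈ R^(3×2). The projector onto W = col(U) is P = U (U^T U)^(-1) U^T.
Compute U^T U =
  [9, 3]
  [3, 5],
and U^T v = (-14, -2).
Solve U^T U · c = U^T v for the coefficients: c = (-16/9, 2/3). The projection is proj_W(v) = U c.
Check: (v - proj_W(v)) · u_1 = 0  (should be 0).
Check: (v - proj_W(v)) · u_2 = 0  (should be 0).
Result: proj_W(v) = (22/9, 32/9, -20/9).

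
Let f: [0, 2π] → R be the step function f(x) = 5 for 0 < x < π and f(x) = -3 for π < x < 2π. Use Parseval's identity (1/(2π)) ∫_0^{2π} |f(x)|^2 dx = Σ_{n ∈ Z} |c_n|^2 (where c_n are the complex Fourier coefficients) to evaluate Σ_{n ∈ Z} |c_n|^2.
Σ |c_n|^2 = 17

Parseval equates the L^2 energy of f (normalised by 1/(2π)) with the ℓ^2 sum of its Fourier coefficients: (1/(2π)) ∫_0^{2π} |f|^2 = Σ |c_n|^2.
Compute the left side: (1/(2π)) [∫_0^π 5^2 dx + ∫_π^{2π} (-3)^2 dx] = (1/(2π)) · (25π + 9π) = (25 + 9)/2 = 17.
So Σ_{n ∈ Z} |c_n|^2 = 17.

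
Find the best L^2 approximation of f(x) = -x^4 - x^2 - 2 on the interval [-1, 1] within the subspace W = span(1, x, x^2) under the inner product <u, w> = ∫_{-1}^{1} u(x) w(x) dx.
g(x) = -13*x^2/7 - 67/35

The best approximation g ∈ W is the orthogonal projection of f onto W. Writing g = a_0 + a_1 x + a_2 x^2, the coefficients solve the normal equations G · a = b where
  G_{ij} = <φ_i, φ_j> and b_i = <f, φ_i>, with φ_0 = 1, φ_1 = x, φ_2 = x^2.
G =
  [2, 0, 2/3]
  [0, 2/3, 0]
  [2/3, 0, 2/5],
b = (-76/15, 0, -212/105).
Solving gives a_0 = -67/35, a_1 = 0, a_2 = -13/7, so
  g(x) = -13*x^2/7 - 67/35.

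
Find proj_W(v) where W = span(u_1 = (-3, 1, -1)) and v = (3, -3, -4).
proj_W(v) = (24/11, -8/11, 8/11)

Set up U = [u_1 | ... | u_1] ∈ R^(3×1). The projector onto W = col(U) is P = U (U^T U)^(-1) U^T.
Compute U^T U =
  [11],
and U^T v = (-8).
Solve U^T U · c = U^T v for the coefficients: c = (-8/11). The projection is proj_W(v) = U c.
Check: (v - proj_W(v)) · u_1 = 0  (should be 0).
Result: proj_W(v) = (24/11, -8/11, 8/11).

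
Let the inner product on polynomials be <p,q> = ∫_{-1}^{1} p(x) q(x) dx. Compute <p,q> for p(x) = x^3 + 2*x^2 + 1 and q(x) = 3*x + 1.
<p,q> = 68/15

Expand the product: p(x)·q(x) = 3*x^4 + 7*x^3 + 2*x^2 + 3*x + 1.
∫_{-1}^{1} of each monomial x^k gives [2/(k+1) if k even, 0 if k odd]. Integrating term-by-term (or equivalently evaluating the antiderivative F(x) = 3*x^5/5 + 7*x^4/4 + 2*x^3/3 + 3*x^2/2 + x at the endpoints):
  F(1) − F(−1) = 331/60 − (59/60) = 68/15.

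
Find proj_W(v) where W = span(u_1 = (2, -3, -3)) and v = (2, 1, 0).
proj_W(v) = (1/11, -3/22, -3/22)

Set up U = [u_1 | ... | u_1] ∈ R^(3×1). The projector onto W = col(U) is P = U (U^T U)^(-1) U^T.
Compute U^T U =
  [22],
and U^T v = (1).
Solve U^T U · c = U^T v for the coefficients: c = (1/22). The projection is proj_W(v) = U c.
Check: (v - proj_W(v)) · u_1 = 0  (should be 0).
Result: proj_W(v) = (1/11, -3/22, -3/22).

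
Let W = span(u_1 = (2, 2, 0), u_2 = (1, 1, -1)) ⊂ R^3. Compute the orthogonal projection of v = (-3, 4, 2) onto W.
proj_W(v) = (1/2, 1/2, 2)

Set up U = [u_1 | ... | u_2] ∈ R^(3×2). The projector onto W = col(U) is P = U (U^T U)^(-1) U^T.
Compute U^T U =
  [8, 4]
  [4, 3],
and U^T v = (2, -1).
Solve U^T U · c = U^T v for the coefficients: c = (5/4, -2). The projection is proj_W(v) = U c.
Check: (v - proj_W(v)) · u_1 = 0  (should be 0).
Check: (v - proj_W(v)) · u_2 = 0  (should be 0).
Result: proj_W(v) = (1/2, 1/2, 2).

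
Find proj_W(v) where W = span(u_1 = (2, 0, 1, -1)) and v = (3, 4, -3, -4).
proj_W(v) = (7/3, 0, 7/6, -7/6)

Set up U = [u_1 | ... | u_1] ∈ R^(4×1). The projector onto W = col(U) is P = U (U^T U)^(-1) U^T.
Compute U^T U =
  [6],
and U^T v = (7).
Solve U^T U · c = U^T v for the coefficients: c = (7/6). The projection is proj_W(v) = U c.
Check: (v - proj_W(v)) · u_1 = 0  (should be 0).
Result: proj_W(v) = (7/3, 0, 7/6, -7/6).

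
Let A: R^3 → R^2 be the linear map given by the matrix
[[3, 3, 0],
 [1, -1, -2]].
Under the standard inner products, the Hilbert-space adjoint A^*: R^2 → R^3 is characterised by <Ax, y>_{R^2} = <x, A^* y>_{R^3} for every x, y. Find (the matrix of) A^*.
A^* = A^T =
[[3, 1],
 [3, -1],
 [0, -2]]

For real matrices with standard dot products, the defining identity <Ax, y> = <x, A^* y> gives (Ax)^T y = x^T (A^*) y, i.e. x^T A^T y = x^T (A^*) y. Since this holds for all x, y, we must have A^* = A^T. Therefore
A^* =
[[3, 1],
 [3, -1],
 [0, -2]].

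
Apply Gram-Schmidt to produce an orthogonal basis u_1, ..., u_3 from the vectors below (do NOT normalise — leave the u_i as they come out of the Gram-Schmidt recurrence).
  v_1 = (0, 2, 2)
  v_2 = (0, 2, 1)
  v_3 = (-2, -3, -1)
Orthogonal basis:
  u_1 = (0, 2, 2)
  u_2 = (0, 1/2, -1/2)
  u_3 = (-2, 0, 0)

Apply the Gram-Schmidt recurrence
  u_1 = v_1
  u_i = v_i − Σ_{j<i} ((v_i · u_j) / (u_j · u_j)) · u_j.

Step by step this gives:
  u_1 = (0, 2, 2)
  u_2 = (0, 1/2, -1/2)
  u_3 = (-2, 0, 0)

Orthogonality check:
  u_2 · u_1 = 0 (should be 0)
  u_3 · u_1 = 0 (should be 0)
  u_3 · u_2 = 0 (should be 0)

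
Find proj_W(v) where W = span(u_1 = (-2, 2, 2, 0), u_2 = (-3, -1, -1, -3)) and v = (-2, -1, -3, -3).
proj_W(v) = (-2, -2, -2, -3)

Set up U = [u_1 | ... | u_2] ∈ R^(4×2). The projector onto W = col(U) is P = U (U^T U)^(-1) U^T.
Compute U^T U =
  [12, 2]
  [2, 20],
and U^T v = (-4, 19).
Solve U^T U · c = U^T v for the coefficients: c = (-1/2, 1). The projection is proj_W(v) = U c.
Check: (v - proj_W(v)) · u_1 = 0  (should be 0).
Check: (v - proj_W(v)) · u_2 = 0  (should be 0).
Result: proj_W(v) = (-2, -2, -2, -3).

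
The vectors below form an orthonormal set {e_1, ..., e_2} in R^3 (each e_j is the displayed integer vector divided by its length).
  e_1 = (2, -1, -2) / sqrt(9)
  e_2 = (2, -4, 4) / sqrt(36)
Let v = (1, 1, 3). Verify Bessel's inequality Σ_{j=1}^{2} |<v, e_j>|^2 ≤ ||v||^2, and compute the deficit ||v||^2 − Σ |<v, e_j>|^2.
Σ |<v, e_j>|^2 = 50/9; ||v||^2 = 11; deficit = 49/9

Write each e_j = u_j / sqrt(<u_j, u_j>) where u_j is the displayed integer vector. Then <v, e_j> = <v, u_j> / sqrt(<u_j, u_j>), so |<v, e_j>|^2 = <v, u_j>^2 / <u_j, u_j>.
Coefficients: <v, e_1> = -5/sqrt(9), <v, e_2> = 10/sqrt(36).
Square and sum: Σ |<v, e_j>|^2 = 50/9.
Compute ||v||^2 = v·v = 11.
Deficit = 11 − 50/9 = 49/9 ≥ 0, confirming Bessel's inequality. (The deficit equals ||v − Σ <v,e_j> e_j||^2, the squared distance from v to span{e_j}.)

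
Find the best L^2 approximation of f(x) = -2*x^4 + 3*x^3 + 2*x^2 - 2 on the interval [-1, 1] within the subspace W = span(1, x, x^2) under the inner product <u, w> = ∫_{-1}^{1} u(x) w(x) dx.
g(x) = 2*x^2/7 + 9*x/5 - 64/35

The best approximation g ∈ W is the orthogonal projection of f onto W. Writing g = a_0 + a_1 x + a_2 x^2, the coefficients solve the normal equations G · a = b where
  G_{ij} = <φ_i, φ_j> and b_i = <f, φ_i>, with φ_0 = 1, φ_1 = x, φ_2 = x^2.
G =
  [2, 0, 2/3]
  [0, 2/3, 0]
  [2/3, 0, 2/5],
b = (-52/15, 6/5, -116/105).
Solving gives a_0 = -64/35, a_1 = 9/5, a_2 = 2/7, so
  g(x) = 2*x^2/7 + 9*x/5 - 64/35.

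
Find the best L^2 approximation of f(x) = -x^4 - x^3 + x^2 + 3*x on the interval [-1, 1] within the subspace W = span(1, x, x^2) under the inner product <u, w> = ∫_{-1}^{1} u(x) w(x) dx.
g(x) = x^2/7 + 12*x/5 + 3/35

The best approximation g ∈ W is the orthogonal projection of f onto W. Writing g = a_0 + a_1 x + a_2 x^2, the coefficients solve the normal equations G · a = b where
  G_{ij} = <φ_i, φ_j> and b_i = <f, φ_i>, with φ_0 = 1, φ_1 = x, φ_2 = x^2.
G =
  [2, 0, 2/3]
  [0, 2/3, 0]
  [2/3, 0, 2/5],
b = (4/15, 8/5, 4/35).
Solving gives a_0 = 3/35, a_1 = 12/5, a_2 = 1/7, so
  g(x) = x^2/7 + 12*x/5 + 3/35.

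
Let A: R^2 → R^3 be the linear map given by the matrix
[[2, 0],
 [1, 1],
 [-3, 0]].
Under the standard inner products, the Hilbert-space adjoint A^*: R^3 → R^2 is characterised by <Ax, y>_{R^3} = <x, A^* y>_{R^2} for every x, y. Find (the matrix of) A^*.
A^* = A^T =
[[2, 1, -3],
 [0, 1, 0]]

For real matrices with standard dot products, the defining identity <Ax, y> = <x, A^* y> gives (Ax)^T y = x^T (A^*) y, i.e. x^T A^T y = x^T (A^*) y. Since this holds for all x, y, we must have A^* = A^T. Therefore
A^* =
[[2, 1, -3],
 [0, 1, 0]].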